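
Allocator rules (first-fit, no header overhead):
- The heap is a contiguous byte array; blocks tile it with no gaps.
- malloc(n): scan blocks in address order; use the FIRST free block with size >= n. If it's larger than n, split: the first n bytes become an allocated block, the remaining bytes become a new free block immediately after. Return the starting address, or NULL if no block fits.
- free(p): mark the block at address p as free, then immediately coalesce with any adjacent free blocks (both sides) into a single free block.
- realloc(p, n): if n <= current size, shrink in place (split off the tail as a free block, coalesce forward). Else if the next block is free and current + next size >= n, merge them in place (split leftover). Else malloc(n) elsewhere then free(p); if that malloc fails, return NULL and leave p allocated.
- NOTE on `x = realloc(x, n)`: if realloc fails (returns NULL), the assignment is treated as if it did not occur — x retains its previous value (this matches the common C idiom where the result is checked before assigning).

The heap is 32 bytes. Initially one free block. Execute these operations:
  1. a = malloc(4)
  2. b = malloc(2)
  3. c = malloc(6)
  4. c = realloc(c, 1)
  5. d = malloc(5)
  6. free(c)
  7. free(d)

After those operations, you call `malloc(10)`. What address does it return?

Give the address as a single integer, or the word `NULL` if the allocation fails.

Answer: 6

Derivation:
Op 1: a = malloc(4) -> a = 0; heap: [0-3 ALLOC][4-31 FREE]
Op 2: b = malloc(2) -> b = 4; heap: [0-3 ALLOC][4-5 ALLOC][6-31 FREE]
Op 3: c = malloc(6) -> c = 6; heap: [0-3 ALLOC][4-5 ALLOC][6-11 ALLOC][12-31 FREE]
Op 4: c = realloc(c, 1) -> c = 6; heap: [0-3 ALLOC][4-5 ALLOC][6-6 ALLOC][7-31 FREE]
Op 5: d = malloc(5) -> d = 7; heap: [0-3 ALLOC][4-5 ALLOC][6-6 ALLOC][7-11 ALLOC][12-31 FREE]
Op 6: free(c) -> (freed c); heap: [0-3 ALLOC][4-5 ALLOC][6-6 FREE][7-11 ALLOC][12-31 FREE]
Op 7: free(d) -> (freed d); heap: [0-3 ALLOC][4-5 ALLOC][6-31 FREE]
malloc(10): first-fit scan over [0-3 ALLOC][4-5 ALLOC][6-31 FREE] -> 6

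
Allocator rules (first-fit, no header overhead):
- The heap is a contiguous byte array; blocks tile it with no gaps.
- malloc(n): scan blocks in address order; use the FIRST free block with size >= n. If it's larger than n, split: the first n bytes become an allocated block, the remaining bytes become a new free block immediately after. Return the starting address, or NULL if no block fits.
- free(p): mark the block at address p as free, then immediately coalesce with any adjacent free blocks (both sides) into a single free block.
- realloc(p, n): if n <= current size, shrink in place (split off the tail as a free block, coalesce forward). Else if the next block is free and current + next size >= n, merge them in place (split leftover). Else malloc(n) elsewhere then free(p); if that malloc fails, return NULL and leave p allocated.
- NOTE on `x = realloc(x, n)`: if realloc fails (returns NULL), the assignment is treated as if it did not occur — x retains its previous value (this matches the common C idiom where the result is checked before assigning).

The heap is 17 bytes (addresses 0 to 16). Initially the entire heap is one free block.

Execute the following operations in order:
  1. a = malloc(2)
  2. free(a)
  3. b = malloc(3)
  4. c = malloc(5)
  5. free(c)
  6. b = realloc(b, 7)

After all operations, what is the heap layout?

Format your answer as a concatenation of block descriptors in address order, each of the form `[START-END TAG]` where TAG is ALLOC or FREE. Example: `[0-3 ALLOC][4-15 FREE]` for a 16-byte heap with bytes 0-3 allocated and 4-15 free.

Op 1: a = malloc(2) -> a = 0; heap: [0-1 ALLOC][2-16 FREE]
Op 2: free(a) -> (freed a); heap: [0-16 FREE]
Op 3: b = malloc(3) -> b = 0; heap: [0-2 ALLOC][3-16 FREE]
Op 4: c = malloc(5) -> c = 3; heap: [0-2 ALLOC][3-7 ALLOC][8-16 FREE]
Op 5: free(c) -> (freed c); heap: [0-2 ALLOC][3-16 FREE]
Op 6: b = realloc(b, 7) -> b = 0; heap: [0-6 ALLOC][7-16 FREE]

Answer: [0-6 ALLOC][7-16 FREE]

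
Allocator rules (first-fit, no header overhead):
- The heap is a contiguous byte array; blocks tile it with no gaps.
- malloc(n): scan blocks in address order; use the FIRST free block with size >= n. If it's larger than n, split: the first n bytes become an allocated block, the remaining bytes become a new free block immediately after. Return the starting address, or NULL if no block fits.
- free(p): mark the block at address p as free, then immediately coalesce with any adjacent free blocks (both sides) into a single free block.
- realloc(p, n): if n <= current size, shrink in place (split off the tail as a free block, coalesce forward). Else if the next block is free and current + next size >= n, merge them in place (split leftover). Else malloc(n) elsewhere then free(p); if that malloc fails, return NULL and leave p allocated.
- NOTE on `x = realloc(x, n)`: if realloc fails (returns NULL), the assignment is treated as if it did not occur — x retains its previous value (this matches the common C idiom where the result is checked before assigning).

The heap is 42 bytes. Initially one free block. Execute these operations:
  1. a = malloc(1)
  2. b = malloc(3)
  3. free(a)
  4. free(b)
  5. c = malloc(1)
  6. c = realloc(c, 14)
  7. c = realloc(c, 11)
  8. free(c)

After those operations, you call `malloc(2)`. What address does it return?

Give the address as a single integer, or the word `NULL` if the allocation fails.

Op 1: a = malloc(1) -> a = 0; heap: [0-0 ALLOC][1-41 FREE]
Op 2: b = malloc(3) -> b = 1; heap: [0-0 ALLOC][1-3 ALLOC][4-41 FREE]
Op 3: free(a) -> (freed a); heap: [0-0 FREE][1-3 ALLOC][4-41 FREE]
Op 4: free(b) -> (freed b); heap: [0-41 FREE]
Op 5: c = malloc(1) -> c = 0; heap: [0-0 ALLOC][1-41 FREE]
Op 6: c = realloc(c, 14) -> c = 0; heap: [0-13 ALLOC][14-41 FREE]
Op 7: c = realloc(c, 11) -> c = 0; heap: [0-10 ALLOC][11-41 FREE]
Op 8: free(c) -> (freed c); heap: [0-41 FREE]
malloc(2): first-fit scan over [0-41 FREE] -> 0

Answer: 0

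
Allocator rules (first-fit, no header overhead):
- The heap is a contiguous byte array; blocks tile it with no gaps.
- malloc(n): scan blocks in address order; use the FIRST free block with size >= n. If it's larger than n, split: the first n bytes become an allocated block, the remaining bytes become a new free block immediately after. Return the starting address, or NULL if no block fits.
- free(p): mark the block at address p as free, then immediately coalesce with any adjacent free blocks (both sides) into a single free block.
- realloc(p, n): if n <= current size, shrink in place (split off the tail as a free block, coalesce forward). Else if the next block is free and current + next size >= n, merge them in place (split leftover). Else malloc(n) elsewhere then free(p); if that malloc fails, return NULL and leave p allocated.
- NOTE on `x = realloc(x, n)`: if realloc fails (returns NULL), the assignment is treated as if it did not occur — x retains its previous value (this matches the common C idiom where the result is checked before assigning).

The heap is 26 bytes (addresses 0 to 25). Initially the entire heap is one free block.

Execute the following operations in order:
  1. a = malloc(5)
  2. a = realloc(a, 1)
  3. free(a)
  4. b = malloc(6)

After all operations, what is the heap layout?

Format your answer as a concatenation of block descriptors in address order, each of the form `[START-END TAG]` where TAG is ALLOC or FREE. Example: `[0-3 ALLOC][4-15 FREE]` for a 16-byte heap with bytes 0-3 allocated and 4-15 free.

Op 1: a = malloc(5) -> a = 0; heap: [0-4 ALLOC][5-25 FREE]
Op 2: a = realloc(a, 1) -> a = 0; heap: [0-0 ALLOC][1-25 FREE]
Op 3: free(a) -> (freed a); heap: [0-25 FREE]
Op 4: b = malloc(6) -> b = 0; heap: [0-5 ALLOC][6-25 FREE]

Answer: [0-5 ALLOC][6-25 FREE]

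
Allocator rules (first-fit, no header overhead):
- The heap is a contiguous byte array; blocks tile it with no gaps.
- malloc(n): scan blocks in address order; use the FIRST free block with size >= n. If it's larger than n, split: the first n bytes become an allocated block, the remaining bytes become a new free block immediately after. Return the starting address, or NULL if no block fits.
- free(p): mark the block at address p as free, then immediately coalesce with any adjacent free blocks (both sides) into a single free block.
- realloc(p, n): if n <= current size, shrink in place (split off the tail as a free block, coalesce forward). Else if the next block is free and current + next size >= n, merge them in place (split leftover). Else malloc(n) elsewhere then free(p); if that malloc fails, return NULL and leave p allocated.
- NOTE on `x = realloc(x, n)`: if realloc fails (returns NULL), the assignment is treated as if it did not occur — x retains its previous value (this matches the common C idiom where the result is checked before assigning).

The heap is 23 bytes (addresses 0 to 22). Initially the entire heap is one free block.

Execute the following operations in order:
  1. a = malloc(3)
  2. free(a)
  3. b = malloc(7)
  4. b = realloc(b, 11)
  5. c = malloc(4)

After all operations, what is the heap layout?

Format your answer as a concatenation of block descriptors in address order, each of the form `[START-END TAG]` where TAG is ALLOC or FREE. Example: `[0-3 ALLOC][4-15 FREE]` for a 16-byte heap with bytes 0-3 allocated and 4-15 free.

Op 1: a = malloc(3) -> a = 0; heap: [0-2 ALLOC][3-22 FREE]
Op 2: free(a) -> (freed a); heap: [0-22 FREE]
Op 3: b = malloc(7) -> b = 0; heap: [0-6 ALLOC][7-22 FREE]
Op 4: b = realloc(b, 11) -> b = 0; heap: [0-10 ALLOC][11-22 FREE]
Op 5: c = malloc(4) -> c = 11; heap: [0-10 ALLOC][11-14 ALLOC][15-22 FREE]

Answer: [0-10 ALLOC][11-14 ALLOC][15-22 FREE]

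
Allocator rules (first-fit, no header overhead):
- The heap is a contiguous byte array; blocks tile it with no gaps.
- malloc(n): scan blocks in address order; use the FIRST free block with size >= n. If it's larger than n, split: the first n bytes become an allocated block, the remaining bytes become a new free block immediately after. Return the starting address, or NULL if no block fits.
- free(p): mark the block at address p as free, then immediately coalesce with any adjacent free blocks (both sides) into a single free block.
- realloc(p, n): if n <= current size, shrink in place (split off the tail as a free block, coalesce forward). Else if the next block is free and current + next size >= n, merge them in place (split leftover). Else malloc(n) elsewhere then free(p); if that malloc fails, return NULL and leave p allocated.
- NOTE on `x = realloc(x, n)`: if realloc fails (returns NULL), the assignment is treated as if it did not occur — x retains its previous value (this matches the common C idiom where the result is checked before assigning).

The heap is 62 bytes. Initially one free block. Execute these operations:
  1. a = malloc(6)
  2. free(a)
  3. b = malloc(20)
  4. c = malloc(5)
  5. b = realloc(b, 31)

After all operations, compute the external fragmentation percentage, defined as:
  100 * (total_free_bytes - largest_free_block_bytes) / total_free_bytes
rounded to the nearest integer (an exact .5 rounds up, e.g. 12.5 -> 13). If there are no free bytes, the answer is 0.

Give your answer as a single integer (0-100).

Answer: 23

Derivation:
Op 1: a = malloc(6) -> a = 0; heap: [0-5 ALLOC][6-61 FREE]
Op 2: free(a) -> (freed a); heap: [0-61 FREE]
Op 3: b = malloc(20) -> b = 0; heap: [0-19 ALLOC][20-61 FREE]
Op 4: c = malloc(5) -> c = 20; heap: [0-19 ALLOC][20-24 ALLOC][25-61 FREE]
Op 5: b = realloc(b, 31) -> b = 25; heap: [0-19 FREE][20-24 ALLOC][25-55 ALLOC][56-61 FREE]
Free blocks: [20 6] total_free=26 largest=20 -> 100*(26-20)/26 = 600/26 ≈ 23.077 -> rounds to 23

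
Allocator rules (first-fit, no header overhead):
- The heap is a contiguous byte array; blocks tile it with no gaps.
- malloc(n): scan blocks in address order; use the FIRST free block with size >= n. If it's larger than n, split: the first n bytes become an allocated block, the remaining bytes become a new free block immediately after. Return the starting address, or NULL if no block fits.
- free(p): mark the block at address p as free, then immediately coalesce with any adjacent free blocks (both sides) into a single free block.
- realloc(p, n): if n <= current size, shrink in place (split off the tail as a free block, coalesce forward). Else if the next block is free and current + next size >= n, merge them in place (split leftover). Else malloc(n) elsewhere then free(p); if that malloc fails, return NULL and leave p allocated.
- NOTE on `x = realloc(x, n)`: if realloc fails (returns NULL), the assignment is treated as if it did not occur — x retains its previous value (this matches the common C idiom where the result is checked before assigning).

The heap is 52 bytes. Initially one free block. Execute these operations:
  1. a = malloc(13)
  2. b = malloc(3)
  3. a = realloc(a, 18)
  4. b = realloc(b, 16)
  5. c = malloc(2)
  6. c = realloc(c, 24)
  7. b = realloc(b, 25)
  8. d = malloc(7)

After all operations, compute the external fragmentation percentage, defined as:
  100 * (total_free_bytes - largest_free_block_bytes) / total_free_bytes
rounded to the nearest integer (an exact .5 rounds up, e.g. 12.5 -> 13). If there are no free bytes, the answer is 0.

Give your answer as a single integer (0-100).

Op 1: a = malloc(13) -> a = 0; heap: [0-12 ALLOC][13-51 FREE]
Op 2: b = malloc(3) -> b = 13; heap: [0-12 ALLOC][13-15 ALLOC][16-51 FREE]
Op 3: a = realloc(a, 18) -> a = 16; heap: [0-12 FREE][13-15 ALLOC][16-33 ALLOC][34-51 FREE]
Op 4: b = realloc(b, 16) -> b = 34; heap: [0-15 FREE][16-33 ALLOC][34-49 ALLOC][50-51 FREE]
Op 5: c = malloc(2) -> c = 0; heap: [0-1 ALLOC][2-15 FREE][16-33 ALLOC][34-49 ALLOC][50-51 FREE]
Op 6: c = realloc(c, 24) -> NULL (c unchanged); heap: [0-1 ALLOC][2-15 FREE][16-33 ALLOC][34-49 ALLOC][50-51 FREE]
Op 7: b = realloc(b, 25) -> NULL (b unchanged); heap: [0-1 ALLOC][2-15 FREE][16-33 ALLOC][34-49 ALLOC][50-51 FREE]
Op 8: d = malloc(7) -> d = 2; heap: [0-1 ALLOC][2-8 ALLOC][9-15 FREE][16-33 ALLOC][34-49 ALLOC][50-51 FREE]
Free blocks: [7 2] total_free=9 largest=7 -> 100*(9-7)/9 = 200/9 ≈ 22.222 -> rounds to 22

Answer: 22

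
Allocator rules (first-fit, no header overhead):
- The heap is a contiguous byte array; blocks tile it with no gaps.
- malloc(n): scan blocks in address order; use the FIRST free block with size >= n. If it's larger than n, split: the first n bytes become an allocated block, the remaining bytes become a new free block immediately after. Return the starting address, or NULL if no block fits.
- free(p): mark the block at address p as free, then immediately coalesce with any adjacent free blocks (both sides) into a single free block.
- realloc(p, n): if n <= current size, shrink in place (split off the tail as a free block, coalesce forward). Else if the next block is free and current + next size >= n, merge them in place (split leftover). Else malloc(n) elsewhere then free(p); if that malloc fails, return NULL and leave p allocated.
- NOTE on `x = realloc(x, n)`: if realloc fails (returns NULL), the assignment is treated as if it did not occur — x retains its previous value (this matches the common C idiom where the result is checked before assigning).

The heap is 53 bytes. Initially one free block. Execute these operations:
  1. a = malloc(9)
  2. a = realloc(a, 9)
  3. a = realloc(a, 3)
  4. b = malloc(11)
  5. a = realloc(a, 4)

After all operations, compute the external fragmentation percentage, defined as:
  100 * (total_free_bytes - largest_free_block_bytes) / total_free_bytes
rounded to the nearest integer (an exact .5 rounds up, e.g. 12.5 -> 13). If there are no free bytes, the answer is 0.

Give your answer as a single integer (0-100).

Answer: 8

Derivation:
Op 1: a = malloc(9) -> a = 0; heap: [0-8 ALLOC][9-52 FREE]
Op 2: a = realloc(a, 9) -> a = 0; heap: [0-8 ALLOC][9-52 FREE]
Op 3: a = realloc(a, 3) -> a = 0; heap: [0-2 ALLOC][3-52 FREE]
Op 4: b = malloc(11) -> b = 3; heap: [0-2 ALLOC][3-13 ALLOC][14-52 FREE]
Op 5: a = realloc(a, 4) -> a = 14; heap: [0-2 FREE][3-13 ALLOC][14-17 ALLOC][18-52 FREE]
Free blocks: [3 35] total_free=38 largest=35 -> 100*(38-35)/38 = 300/38 ≈ 7.895 -> rounds to 8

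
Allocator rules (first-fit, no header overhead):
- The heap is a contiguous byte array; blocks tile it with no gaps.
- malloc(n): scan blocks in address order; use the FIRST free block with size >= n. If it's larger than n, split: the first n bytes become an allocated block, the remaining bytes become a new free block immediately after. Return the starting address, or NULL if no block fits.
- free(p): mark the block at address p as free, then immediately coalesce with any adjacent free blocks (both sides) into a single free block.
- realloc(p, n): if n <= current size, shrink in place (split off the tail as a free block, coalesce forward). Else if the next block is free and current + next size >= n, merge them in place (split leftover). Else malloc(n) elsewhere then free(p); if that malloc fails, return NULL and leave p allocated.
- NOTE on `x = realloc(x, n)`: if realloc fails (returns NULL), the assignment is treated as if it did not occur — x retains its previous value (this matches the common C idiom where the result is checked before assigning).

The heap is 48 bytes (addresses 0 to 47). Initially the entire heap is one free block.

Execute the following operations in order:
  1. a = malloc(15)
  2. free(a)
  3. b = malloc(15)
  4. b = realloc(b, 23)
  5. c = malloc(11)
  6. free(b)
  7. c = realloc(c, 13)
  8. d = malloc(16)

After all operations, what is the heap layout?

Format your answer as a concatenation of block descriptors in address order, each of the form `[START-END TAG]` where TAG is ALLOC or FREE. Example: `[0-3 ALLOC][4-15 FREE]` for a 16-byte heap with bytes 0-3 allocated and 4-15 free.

Op 1: a = malloc(15) -> a = 0; heap: [0-14 ALLOC][15-47 FREE]
Op 2: free(a) -> (freed a); heap: [0-47 FREE]
Op 3: b = malloc(15) -> b = 0; heap: [0-14 ALLOC][15-47 FREE]
Op 4: b = realloc(b, 23) -> b = 0; heap: [0-22 ALLOC][23-47 FREE]
Op 5: c = malloc(11) -> c = 23; heap: [0-22 ALLOC][23-33 ALLOC][34-47 FREE]
Op 6: free(b) -> (freed b); heap: [0-22 FREE][23-33 ALLOC][34-47 FREE]
Op 7: c = realloc(c, 13) -> c = 23; heap: [0-22 FREE][23-35 ALLOC][36-47 FREE]
Op 8: d = malloc(16) -> d = 0; heap: [0-15 ALLOC][16-22 FREE][23-35 ALLOC][36-47 FREE]

Answer: [0-15 ALLOC][16-22 FREE][23-35 ALLOC][36-47 FREE]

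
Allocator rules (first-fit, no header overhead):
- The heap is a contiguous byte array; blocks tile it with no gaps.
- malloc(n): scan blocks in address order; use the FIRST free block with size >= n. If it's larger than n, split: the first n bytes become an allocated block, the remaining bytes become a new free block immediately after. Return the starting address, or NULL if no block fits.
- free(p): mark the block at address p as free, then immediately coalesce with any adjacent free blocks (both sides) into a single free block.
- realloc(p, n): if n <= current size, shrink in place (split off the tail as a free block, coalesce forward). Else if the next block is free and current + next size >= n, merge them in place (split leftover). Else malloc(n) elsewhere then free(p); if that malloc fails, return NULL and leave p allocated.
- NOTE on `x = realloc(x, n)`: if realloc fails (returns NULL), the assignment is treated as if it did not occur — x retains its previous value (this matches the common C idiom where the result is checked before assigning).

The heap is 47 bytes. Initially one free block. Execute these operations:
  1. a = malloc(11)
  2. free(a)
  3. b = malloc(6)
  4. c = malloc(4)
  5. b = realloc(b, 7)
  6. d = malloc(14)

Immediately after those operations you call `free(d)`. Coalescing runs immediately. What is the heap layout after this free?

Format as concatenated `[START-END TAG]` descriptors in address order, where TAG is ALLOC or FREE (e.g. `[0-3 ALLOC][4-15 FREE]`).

Op 1: a = malloc(11) -> a = 0; heap: [0-10 ALLOC][11-46 FREE]
Op 2: free(a) -> (freed a); heap: [0-46 FREE]
Op 3: b = malloc(6) -> b = 0; heap: [0-5 ALLOC][6-46 FREE]
Op 4: c = malloc(4) -> c = 6; heap: [0-5 ALLOC][6-9 ALLOC][10-46 FREE]
Op 5: b = realloc(b, 7) -> b = 10; heap: [0-5 FREE][6-9 ALLOC][10-16 ALLOC][17-46 FREE]
Op 6: d = malloc(14) -> d = 17; heap: [0-5 FREE][6-9 ALLOC][10-16 ALLOC][17-30 ALLOC][31-46 FREE]
free(d): d = 17 -> block [17-30 ALLOC]; mark free, coalesce with adjacent free neighbors -> [0-5 FREE][6-9 ALLOC][10-16 ALLOC][17-46 FREE]

Answer: [0-5 FREE][6-9 ALLOC][10-16 ALLOC][17-46 FREE]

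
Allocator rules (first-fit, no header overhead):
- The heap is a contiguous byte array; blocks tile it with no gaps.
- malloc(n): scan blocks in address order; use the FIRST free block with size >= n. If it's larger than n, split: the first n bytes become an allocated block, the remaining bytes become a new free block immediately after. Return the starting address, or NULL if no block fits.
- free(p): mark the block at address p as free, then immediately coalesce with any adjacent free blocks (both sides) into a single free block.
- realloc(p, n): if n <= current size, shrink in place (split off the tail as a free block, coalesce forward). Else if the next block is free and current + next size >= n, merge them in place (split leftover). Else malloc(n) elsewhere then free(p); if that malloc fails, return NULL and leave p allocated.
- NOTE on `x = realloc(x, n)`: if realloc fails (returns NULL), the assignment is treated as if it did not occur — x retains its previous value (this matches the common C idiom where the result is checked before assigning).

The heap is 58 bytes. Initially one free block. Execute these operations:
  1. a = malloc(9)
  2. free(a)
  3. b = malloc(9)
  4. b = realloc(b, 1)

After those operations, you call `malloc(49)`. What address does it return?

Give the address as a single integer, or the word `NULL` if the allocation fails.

Op 1: a = malloc(9) -> a = 0; heap: [0-8 ALLOC][9-57 FREE]
Op 2: free(a) -> (freed a); heap: [0-57 FREE]
Op 3: b = malloc(9) -> b = 0; heap: [0-8 ALLOC][9-57 FREE]
Op 4: b = realloc(b, 1) -> b = 0; heap: [0-0 ALLOC][1-57 FREE]
malloc(49): first-fit scan over [0-0 ALLOC][1-57 FREE] -> 1

Answer: 1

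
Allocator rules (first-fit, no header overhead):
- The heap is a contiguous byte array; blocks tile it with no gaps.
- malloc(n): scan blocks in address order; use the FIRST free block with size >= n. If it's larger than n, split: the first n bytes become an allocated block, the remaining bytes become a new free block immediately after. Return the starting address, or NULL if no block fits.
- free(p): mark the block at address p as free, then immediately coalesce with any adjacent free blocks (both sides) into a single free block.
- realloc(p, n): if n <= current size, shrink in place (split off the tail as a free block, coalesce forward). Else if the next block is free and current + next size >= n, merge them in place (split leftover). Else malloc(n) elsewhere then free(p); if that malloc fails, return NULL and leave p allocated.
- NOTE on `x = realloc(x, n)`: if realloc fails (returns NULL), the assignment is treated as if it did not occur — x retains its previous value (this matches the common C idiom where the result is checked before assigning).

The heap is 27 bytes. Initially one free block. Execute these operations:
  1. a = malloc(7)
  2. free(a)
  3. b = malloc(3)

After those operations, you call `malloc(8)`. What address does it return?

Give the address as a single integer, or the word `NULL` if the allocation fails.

Answer: 3

Derivation:
Op 1: a = malloc(7) -> a = 0; heap: [0-6 ALLOC][7-26 FREE]
Op 2: free(a) -> (freed a); heap: [0-26 FREE]
Op 3: b = malloc(3) -> b = 0; heap: [0-2 ALLOC][3-26 FREE]
malloc(8): first-fit scan over [0-2 ALLOC][3-26 FREE] -> 3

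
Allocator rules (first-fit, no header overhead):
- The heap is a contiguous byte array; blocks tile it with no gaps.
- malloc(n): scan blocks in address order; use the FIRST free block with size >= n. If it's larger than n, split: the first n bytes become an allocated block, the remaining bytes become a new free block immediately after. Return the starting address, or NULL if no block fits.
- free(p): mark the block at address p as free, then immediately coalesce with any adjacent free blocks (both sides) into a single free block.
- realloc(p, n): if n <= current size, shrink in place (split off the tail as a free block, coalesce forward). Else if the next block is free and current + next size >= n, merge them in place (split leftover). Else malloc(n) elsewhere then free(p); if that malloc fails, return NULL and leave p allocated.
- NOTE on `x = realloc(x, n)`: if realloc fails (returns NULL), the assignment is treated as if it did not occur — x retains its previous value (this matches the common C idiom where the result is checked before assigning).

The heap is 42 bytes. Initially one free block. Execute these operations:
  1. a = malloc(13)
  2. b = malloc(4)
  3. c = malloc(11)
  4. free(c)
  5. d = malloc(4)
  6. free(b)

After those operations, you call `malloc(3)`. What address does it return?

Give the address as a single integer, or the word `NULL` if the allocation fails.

Answer: 13

Derivation:
Op 1: a = malloc(13) -> a = 0; heap: [0-12 ALLOC][13-41 FREE]
Op 2: b = malloc(4) -> b = 13; heap: [0-12 ALLOC][13-16 ALLOC][17-41 FREE]
Op 3: c = malloc(11) -> c = 17; heap: [0-12 ALLOC][13-16 ALLOC][17-27 ALLOC][28-41 FREE]
Op 4: free(c) -> (freed c); heap: [0-12 ALLOC][13-16 ALLOC][17-41 FREE]
Op 5: d = malloc(4) -> d = 17; heap: [0-12 ALLOC][13-16 ALLOC][17-20 ALLOC][21-41 FREE]
Op 6: free(b) -> (freed b); heap: [0-12 ALLOC][13-16 FREE][17-20 ALLOC][21-41 FREE]
malloc(3): first-fit scan over [0-12 ALLOC][13-16 FREE][17-20 ALLOC][21-41 FREE] -> 13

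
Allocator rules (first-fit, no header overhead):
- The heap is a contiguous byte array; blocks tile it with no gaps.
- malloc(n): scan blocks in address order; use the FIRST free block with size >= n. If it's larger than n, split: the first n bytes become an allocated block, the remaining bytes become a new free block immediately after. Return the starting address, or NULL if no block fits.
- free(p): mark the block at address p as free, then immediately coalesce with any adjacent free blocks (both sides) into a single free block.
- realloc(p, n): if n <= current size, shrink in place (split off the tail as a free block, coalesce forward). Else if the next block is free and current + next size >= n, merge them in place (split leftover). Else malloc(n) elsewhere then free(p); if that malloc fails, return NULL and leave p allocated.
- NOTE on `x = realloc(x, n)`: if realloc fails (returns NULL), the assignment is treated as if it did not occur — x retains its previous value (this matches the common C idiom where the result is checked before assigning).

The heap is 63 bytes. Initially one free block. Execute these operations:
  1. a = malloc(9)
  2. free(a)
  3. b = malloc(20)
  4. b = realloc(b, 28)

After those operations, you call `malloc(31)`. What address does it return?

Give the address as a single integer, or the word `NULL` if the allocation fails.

Answer: 28

Derivation:
Op 1: a = malloc(9) -> a = 0; heap: [0-8 ALLOC][9-62 FREE]
Op 2: free(a) -> (freed a); heap: [0-62 FREE]
Op 3: b = malloc(20) -> b = 0; heap: [0-19 ALLOC][20-62 FREE]
Op 4: b = realloc(b, 28) -> b = 0; heap: [0-27 ALLOC][28-62 FREE]
malloc(31): first-fit scan over [0-27 ALLOC][28-62 FREE] -> 28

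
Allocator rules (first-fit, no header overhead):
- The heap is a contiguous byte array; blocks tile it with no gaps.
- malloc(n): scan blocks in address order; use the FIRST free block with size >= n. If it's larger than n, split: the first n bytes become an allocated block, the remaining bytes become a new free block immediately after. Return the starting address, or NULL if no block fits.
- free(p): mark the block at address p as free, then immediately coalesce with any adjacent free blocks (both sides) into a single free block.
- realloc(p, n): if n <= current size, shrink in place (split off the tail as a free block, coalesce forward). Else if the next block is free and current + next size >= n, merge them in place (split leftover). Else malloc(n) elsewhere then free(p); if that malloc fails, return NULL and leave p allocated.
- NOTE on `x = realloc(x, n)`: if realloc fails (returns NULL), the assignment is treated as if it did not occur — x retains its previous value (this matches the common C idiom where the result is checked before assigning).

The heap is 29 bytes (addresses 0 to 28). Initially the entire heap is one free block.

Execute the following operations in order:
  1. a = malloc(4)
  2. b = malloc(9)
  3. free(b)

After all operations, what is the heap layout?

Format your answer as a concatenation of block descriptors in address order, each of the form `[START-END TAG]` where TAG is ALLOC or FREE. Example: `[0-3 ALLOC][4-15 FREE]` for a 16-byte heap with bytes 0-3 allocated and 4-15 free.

Op 1: a = malloc(4) -> a = 0; heap: [0-3 ALLOC][4-28 FREE]
Op 2: b = malloc(9) -> b = 4; heap: [0-3 ALLOC][4-12 ALLOC][13-28 FREE]
Op 3: free(b) -> (freed b); heap: [0-3 ALLOC][4-28 FREE]

Answer: [0-3 ALLOC][4-28 FREE]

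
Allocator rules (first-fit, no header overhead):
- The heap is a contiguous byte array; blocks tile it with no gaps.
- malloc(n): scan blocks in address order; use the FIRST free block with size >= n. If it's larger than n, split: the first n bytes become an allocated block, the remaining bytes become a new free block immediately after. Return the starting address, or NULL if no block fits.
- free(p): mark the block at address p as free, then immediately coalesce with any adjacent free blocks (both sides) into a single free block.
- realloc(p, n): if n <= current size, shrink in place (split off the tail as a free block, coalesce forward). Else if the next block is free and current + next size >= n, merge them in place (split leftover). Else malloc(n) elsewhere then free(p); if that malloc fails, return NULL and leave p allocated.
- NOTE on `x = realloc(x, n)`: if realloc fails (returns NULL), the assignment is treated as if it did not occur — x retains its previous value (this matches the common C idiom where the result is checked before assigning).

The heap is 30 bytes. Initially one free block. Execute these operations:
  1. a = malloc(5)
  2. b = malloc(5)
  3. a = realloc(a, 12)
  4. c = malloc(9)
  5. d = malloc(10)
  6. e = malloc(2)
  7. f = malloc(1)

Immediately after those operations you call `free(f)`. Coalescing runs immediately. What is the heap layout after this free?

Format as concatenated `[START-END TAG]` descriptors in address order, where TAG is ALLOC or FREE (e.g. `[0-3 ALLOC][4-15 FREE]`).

Answer: [0-1 ALLOC][2-4 FREE][5-9 ALLOC][10-21 ALLOC][22-29 FREE]

Derivation:
Op 1: a = malloc(5) -> a = 0; heap: [0-4 ALLOC][5-29 FREE]
Op 2: b = malloc(5) -> b = 5; heap: [0-4 ALLOC][5-9 ALLOC][10-29 FREE]
Op 3: a = realloc(a, 12) -> a = 10; heap: [0-4 FREE][5-9 ALLOC][10-21 ALLOC][22-29 FREE]
Op 4: c = malloc(9) -> c = NULL; heap: [0-4 FREE][5-9 ALLOC][10-21 ALLOC][22-29 FREE]
Op 5: d = malloc(10) -> d = NULL; heap: [0-4 FREE][5-9 ALLOC][10-21 ALLOC][22-29 FREE]
Op 6: e = malloc(2) -> e = 0; heap: [0-1 ALLOC][2-4 FREE][5-9 ALLOC][10-21 ALLOC][22-29 FREE]
Op 7: f = malloc(1) -> f = 2; heap: [0-1 ALLOC][2-2 ALLOC][3-4 FREE][5-9 ALLOC][10-21 ALLOC][22-29 FREE]
free(f): f = 2 -> block [2-2 ALLOC]; mark free, coalesce with adjacent free neighbors -> [0-1 ALLOC][2-4 FREE][5-9 ALLOC][10-21 ALLOC][22-29 FREE]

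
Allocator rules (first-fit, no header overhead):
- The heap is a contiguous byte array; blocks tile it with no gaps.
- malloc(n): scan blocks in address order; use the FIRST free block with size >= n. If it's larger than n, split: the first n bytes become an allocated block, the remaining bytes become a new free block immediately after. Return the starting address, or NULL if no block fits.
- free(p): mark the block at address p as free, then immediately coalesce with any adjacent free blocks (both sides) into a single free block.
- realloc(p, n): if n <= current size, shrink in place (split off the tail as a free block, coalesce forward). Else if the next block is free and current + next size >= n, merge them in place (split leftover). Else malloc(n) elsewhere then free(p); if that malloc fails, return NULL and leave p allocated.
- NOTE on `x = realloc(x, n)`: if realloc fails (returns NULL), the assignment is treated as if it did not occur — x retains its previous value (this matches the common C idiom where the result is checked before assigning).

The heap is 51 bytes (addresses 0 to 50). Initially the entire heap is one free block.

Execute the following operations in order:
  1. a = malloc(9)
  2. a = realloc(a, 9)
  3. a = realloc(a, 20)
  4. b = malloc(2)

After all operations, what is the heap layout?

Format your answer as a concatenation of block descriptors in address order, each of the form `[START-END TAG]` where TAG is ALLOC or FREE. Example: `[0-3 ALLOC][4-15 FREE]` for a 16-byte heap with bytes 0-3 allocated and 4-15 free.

Op 1: a = malloc(9) -> a = 0; heap: [0-8 ALLOC][9-50 FREE]
Op 2: a = realloc(a, 9) -> a = 0; heap: [0-8 ALLOC][9-50 FREE]
Op 3: a = realloc(a, 20) -> a = 0; heap: [0-19 ALLOC][20-50 FREE]
Op 4: b = malloc(2) -> b = 20; heap: [0-19 ALLOC][20-21 ALLOC][22-50 FREE]

Answer: [0-19 ALLOC][20-21 ALLOC][22-50 FREE]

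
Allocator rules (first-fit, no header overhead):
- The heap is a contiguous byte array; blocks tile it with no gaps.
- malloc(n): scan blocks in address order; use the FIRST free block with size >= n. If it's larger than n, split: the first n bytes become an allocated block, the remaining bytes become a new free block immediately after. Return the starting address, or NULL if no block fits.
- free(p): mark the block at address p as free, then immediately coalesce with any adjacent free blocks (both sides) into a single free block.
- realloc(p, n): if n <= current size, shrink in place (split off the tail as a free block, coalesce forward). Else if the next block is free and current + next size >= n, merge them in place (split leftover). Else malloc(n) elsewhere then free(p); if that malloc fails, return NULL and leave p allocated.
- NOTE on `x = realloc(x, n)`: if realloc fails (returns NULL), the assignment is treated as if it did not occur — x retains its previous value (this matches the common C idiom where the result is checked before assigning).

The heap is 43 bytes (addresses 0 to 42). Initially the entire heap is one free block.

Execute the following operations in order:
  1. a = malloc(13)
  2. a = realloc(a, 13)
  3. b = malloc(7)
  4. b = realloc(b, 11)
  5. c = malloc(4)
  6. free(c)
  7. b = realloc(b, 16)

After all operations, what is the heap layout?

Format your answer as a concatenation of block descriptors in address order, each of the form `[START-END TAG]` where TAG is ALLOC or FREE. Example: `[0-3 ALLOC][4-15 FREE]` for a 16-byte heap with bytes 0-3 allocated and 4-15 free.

Answer: [0-12 ALLOC][13-28 ALLOC][29-42 FREE]

Derivation:
Op 1: a = malloc(13) -> a = 0; heap: [0-12 ALLOC][13-42 FREE]
Op 2: a = realloc(a, 13) -> a = 0; heap: [0-12 ALLOC][13-42 FREE]
Op 3: b = malloc(7) -> b = 13; heap: [0-12 ALLOC][13-19 ALLOC][20-42 FREE]
Op 4: b = realloc(b, 11) -> b = 13; heap: [0-12 ALLOC][13-23 ALLOC][24-42 FREE]
Op 5: c = malloc(4) -> c = 24; heap: [0-12 ALLOC][13-23 ALLOC][24-27 ALLOC][28-42 FREE]
Op 6: free(c) -> (freed c); heap: [0-12 ALLOC][13-23 ALLOC][24-42 FREE]
Op 7: b = realloc(b, 16) -> b = 13; heap: [0-12 ALLOC][13-28 ALLOC][29-42 FREE]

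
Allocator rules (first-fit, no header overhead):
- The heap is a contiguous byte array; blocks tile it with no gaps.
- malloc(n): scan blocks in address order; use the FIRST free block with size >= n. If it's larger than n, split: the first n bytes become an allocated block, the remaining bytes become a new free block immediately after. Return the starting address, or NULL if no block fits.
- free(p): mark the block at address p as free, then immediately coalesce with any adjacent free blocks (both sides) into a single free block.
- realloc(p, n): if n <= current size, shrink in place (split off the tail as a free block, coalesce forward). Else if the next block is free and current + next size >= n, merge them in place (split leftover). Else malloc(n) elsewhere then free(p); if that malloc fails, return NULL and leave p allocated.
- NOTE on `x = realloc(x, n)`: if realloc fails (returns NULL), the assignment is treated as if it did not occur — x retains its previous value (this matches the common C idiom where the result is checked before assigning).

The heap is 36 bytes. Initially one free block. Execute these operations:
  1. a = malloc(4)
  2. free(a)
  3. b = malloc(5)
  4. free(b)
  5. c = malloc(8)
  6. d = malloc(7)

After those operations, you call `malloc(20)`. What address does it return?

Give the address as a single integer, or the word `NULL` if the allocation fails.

Answer: 15

Derivation:
Op 1: a = malloc(4) -> a = 0; heap: [0-3 ALLOC][4-35 FREE]
Op 2: free(a) -> (freed a); heap: [0-35 FREE]
Op 3: b = malloc(5) -> b = 0; heap: [0-4 ALLOC][5-35 FREE]
Op 4: free(b) -> (freed b); heap: [0-35 FREE]
Op 5: c = malloc(8) -> c = 0; heap: [0-7 ALLOC][8-35 FREE]
Op 6: d = malloc(7) -> d = 8; heap: [0-7 ALLOC][8-14 ALLOC][15-35 FREE]
malloc(20): first-fit scan over [0-7 ALLOC][8-14 ALLOC][15-35 FREE] -> 15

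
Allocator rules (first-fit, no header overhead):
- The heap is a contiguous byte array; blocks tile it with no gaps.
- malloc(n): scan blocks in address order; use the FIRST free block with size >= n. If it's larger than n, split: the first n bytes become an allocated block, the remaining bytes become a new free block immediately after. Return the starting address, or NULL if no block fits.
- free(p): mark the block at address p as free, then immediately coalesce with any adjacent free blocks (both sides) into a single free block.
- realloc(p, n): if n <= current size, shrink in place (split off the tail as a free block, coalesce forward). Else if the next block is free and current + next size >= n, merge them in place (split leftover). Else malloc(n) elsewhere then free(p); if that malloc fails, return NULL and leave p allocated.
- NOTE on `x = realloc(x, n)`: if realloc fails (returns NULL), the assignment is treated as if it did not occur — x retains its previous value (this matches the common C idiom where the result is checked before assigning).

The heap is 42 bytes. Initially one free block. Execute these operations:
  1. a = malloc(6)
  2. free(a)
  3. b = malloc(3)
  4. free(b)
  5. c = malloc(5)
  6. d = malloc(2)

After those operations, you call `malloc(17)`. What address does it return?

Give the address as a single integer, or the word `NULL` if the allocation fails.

Op 1: a = malloc(6) -> a = 0; heap: [0-5 ALLOC][6-41 FREE]
Op 2: free(a) -> (freed a); heap: [0-41 FREE]
Op 3: b = malloc(3) -> b = 0; heap: [0-2 ALLOC][3-41 FREE]
Op 4: free(b) -> (freed b); heap: [0-41 FREE]
Op 5: c = malloc(5) -> c = 0; heap: [0-4 ALLOC][5-41 FREE]
Op 6: d = malloc(2) -> d = 5; heap: [0-4 ALLOC][5-6 ALLOC][7-41 FREE]
malloc(17): first-fit scan over [0-4 ALLOC][5-6 ALLOC][7-41 FREE] -> 7

Answer: 7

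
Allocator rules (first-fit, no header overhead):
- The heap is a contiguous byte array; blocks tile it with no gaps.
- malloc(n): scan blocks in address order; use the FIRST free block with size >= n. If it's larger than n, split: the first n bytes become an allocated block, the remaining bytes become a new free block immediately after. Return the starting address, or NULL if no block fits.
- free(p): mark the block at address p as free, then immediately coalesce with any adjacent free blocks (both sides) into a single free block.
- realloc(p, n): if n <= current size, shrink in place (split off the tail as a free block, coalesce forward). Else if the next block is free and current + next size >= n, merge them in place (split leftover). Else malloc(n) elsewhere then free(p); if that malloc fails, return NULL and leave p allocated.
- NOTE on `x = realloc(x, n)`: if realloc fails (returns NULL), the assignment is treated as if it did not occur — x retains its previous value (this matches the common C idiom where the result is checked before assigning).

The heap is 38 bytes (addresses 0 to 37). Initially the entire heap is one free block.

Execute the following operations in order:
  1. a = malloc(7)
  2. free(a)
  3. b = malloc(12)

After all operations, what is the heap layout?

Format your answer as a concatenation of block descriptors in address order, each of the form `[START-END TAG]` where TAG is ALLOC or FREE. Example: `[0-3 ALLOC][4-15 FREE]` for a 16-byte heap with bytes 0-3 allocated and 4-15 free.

Answer: [0-11 ALLOC][12-37 FREE]

Derivation:
Op 1: a = malloc(7) -> a = 0; heap: [0-6 ALLOC][7-37 FREE]
Op 2: free(a) -> (freed a); heap: [0-37 FREE]
Op 3: b = malloc(12) -> b = 0; heap: [0-11 ALLOC][12-37 FREE]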